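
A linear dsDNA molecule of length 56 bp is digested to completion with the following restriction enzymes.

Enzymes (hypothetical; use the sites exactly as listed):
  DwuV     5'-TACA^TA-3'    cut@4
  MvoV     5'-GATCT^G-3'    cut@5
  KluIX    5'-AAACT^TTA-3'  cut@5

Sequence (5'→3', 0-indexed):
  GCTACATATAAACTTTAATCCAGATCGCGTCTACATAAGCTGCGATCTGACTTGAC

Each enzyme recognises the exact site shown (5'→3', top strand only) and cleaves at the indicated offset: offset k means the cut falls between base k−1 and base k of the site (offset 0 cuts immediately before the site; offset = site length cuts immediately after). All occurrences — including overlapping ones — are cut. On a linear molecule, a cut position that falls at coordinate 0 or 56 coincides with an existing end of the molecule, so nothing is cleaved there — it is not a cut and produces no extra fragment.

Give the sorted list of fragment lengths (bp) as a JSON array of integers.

Per-enzyme occurrences:
  DwuV (TACATA, off=4): starts [2, 31] → cuts [6, 35]
  MvoV (GATCTG, off=5): starts [43] → cuts [48]
  KluIX (AAACTTTA, off=5): starts [9] → cuts [14]

All cut coordinates (distinct, sorted): [6, 14, 35, 48]

Fragment lengths:
  [0,6): 6 bp
  [6,14): 8 bp
  [14,35): 21 bp
  [35,48): 13 bp
  [48,56): 8 bp

[6,8,8,13,21]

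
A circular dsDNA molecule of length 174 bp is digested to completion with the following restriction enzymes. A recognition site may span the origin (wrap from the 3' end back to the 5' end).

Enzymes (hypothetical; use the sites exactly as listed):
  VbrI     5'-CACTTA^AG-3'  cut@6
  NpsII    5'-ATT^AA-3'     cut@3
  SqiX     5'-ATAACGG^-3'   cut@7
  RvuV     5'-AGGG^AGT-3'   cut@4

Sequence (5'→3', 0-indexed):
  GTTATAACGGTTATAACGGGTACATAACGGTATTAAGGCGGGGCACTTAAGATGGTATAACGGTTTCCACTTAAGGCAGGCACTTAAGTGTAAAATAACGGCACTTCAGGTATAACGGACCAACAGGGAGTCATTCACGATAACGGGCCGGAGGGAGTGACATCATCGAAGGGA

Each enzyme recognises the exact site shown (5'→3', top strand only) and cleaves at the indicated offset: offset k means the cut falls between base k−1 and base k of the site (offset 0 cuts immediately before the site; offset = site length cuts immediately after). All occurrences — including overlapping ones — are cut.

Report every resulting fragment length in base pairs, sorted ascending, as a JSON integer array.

[4,9,9,10,10,11,11,13,14,15,15,17,18,18]

Per-enzyme occurrences:
  VbrI (CACTTAAG, off=6): starts [43, 67, 80] → cuts [49, 73, 86]
  NpsII (ATTAA, off=3): starts [31] → cuts [34]
  SqiX (ATAACGG, off=7): starts [3, 12, 23, 56, 94, 111, 139] → cuts [10, 19, 30, 63, 101, 118, 146]
  RvuV (AGGGAGT, off=4): starts [124, 151, 169] → cuts [128, 155, 173]

Pooled cuts: [10, 19, 30, 34, 49, 63, 73, 86, 101, 118, 128, 146, 155, 173]

Fragment lengths:
  10→19: 9 bp
  19→30: 11 bp
  30→34: 4 bp
  34→49: 15 bp
  49→63: 14 bp
  63→73: 10 bp
  73→86: 13 bp
  86→101: 15 bp
  101→118: 17 bp
  118→128: 10 bp
  128→146: 18 bp
  146→155: 9 bp
  155→173: 18 bp
  173→10 (wrap): 174-173+10 = 11 bp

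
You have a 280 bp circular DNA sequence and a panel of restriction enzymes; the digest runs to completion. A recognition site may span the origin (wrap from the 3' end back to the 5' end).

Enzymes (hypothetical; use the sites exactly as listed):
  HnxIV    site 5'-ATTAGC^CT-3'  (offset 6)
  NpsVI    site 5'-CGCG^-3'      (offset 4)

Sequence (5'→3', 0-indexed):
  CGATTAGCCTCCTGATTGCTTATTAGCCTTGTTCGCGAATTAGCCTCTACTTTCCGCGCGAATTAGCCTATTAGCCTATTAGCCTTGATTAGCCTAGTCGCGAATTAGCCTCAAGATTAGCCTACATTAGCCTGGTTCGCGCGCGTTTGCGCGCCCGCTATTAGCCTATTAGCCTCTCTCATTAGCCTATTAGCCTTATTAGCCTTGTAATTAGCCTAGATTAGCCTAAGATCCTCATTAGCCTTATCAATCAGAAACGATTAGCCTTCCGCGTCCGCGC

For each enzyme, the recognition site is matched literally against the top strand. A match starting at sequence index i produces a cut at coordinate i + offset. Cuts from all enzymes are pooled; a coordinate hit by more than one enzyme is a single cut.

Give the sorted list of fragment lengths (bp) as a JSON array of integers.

[2,2,2,6,7,7,7,8,8,8,8,8,8,9,9,9,10,10,10,10,10,12,12,12,13,14,17,19,23]

Scan for sites:
  HnxIV ATTAGCCT/6: at [2, 21, 38, 61, 69, 77, 87, 103, 115, 125, 159, 167, 180, 188, 197, 209, 219, 236, 259] ⇒ [8, 27, 44, 67, 75, 83, 93, 109, 121, 131, 165, 173, 186, 194, 203, 215, 225, 242, 265]
  NpsVI CGCG/4: at [33, 54, 56, 98, 137, 139, 141, 149, 269, 275] ⇒ [37, 58, 60, 102, 141, 143, 145, 153, 273, 279]

All cut coordinates (distinct, sorted): [8, 27, 37, 44, 58, 60, 67, 75, 83, 93, 102, 109, 121, 131, 141, 143, 145, 153, 165, 173, 186, 194, 203, 215, 225, 242, 265, 273, 279]

Fragments:
  8→27: 19 bp
  27→37: 10 bp
  37→44: 7 bp
  44→58: 14 bp
  58→60: 2 bp
  60→67: 7 bp
  67→75: 8 bp
  75→83: 8 bp
  83→93: 10 bp
  93→102: 9 bp
  102→109: 7 bp
  109→121: 12 bp
  121→131: 10 bp
  131→141: 10 bp
  141→143: 2 bp
  143→145: 2 bp
  145→153: 8 bp
  153→165: 12 bp
  165→173: 8 bp
  173→186: 13 bp
  186→194: 8 bp
  194→203: 9 bp
  203→215: 12 bp
  215→225: 10 bp
  225→242: 17 bp
  242→265: 23 bp
  265→273: 8 bp
  273→279: 6 bp
  279→8 (wrap): 280-279+8 = 9 bp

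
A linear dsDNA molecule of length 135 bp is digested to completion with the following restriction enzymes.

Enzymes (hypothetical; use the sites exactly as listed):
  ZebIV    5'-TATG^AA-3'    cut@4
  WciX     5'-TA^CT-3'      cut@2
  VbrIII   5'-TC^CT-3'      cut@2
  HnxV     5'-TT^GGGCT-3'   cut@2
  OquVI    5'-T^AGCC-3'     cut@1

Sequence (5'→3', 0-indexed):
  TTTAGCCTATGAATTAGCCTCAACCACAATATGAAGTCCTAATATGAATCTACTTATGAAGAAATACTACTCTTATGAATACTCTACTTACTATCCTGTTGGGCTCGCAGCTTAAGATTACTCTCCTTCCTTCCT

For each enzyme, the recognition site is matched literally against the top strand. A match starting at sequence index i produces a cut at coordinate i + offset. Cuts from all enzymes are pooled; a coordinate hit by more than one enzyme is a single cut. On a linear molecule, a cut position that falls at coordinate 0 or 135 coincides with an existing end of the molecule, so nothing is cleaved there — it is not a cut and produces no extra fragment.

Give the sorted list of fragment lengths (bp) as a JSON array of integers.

[2,3,3,4,4,4,4,4,5,5,5,5,5,6,6,8,8,8,8,18,20]

Scan for sites:
  ZebIV (TATGAA, off=4): starts [7, 29, 42, 54, 73] → cuts [11, 33, 46, 58, 77]
  WciX (TACT, off=2): starts [50, 64, 67, 79, 84, 88, 118] → cuts [52, 66, 69, 81, 86, 90, 120]
  VbrIII (TCCT, off=2): starts [36, 93, 123, 127, 131] → cuts [38, 95, 125, 129, 133]
  HnxV (TTGGGCT, off=2): starts [98] → cuts [100]
  OquVI (TAGCC, off=1): starts [2, 14] → cuts [3, 15]

All cut coordinates (distinct, sorted): [3, 11, 15, 33, 38, 46, 52, 58, 66, 69, 77, 81, 86, 90, 95, 100, 120, 125, 129, 133]

Fragments:
  [0,3): 3 bp
  [3,11): 8 bp
  [11,15): 4 bp
  [15,33): 18 bp
  [33,38): 5 bp
  [38,46): 8 bp
  [46,52): 6 bp
  [52,58): 6 bp
  [58,66): 8 bp
  [66,69): 3 bp
  [69,77): 8 bp
  [77,81): 4 bp
  [81,86): 5 bp
  [86,90): 4 bp
  [90,95): 5 bp
  [95,100): 5 bp
  [100,120): 20 bp
  [120,125): 5 bp
  [125,129): 4 bp
  [129,133): 4 bp
  [133,135): 2 bp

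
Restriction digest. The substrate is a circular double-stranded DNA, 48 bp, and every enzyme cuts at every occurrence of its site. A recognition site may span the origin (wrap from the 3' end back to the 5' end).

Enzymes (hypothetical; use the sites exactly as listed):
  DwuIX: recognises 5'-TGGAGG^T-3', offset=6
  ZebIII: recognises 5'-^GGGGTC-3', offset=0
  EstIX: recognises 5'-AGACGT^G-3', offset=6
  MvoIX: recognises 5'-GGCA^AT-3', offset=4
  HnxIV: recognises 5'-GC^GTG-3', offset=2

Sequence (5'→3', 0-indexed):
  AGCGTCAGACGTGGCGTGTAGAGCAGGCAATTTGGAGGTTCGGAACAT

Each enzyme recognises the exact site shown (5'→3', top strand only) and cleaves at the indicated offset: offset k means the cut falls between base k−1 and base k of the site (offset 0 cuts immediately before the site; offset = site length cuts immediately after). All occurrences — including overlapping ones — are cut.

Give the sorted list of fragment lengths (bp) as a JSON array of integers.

Site scan:
  DwuIX (TGGAGGT, off=6): starts [32] → cuts [38]
  ZebIII (GGGGTC, off=0): no sites
  EstIX (AGACGTG, off=6): starts [6] → cuts [12]
  MvoIX (GGCAAT, off=4): starts [25] → cuts [29]
  HnxIV (GCGTG, off=2): starts [13] → cuts [15]

Pooled cuts: [12, 15, 29, 38]

Fragment lengths:
  12→15: 3 bp
  15→29: 14 bp
  29→38: 9 bp
  38→12 (wrap): 48-38+12 = 22 bp

[3,9,14,22]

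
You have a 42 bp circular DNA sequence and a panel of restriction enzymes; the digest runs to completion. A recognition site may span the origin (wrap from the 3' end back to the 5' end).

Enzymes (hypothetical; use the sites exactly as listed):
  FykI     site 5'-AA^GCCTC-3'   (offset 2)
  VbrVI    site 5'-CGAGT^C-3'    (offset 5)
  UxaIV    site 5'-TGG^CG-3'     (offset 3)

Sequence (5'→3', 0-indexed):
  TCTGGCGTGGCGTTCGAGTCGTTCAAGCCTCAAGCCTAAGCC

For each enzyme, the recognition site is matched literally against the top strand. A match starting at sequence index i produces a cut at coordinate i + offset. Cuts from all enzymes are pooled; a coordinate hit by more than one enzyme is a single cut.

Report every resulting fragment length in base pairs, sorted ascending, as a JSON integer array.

[5,7,8,9,13]

Scan for sites:
  FykI (AAGCCTC, off=2): starts [24, 37] → cuts [26, 39]
  VbrVI (CGAGTC, off=5): starts [14] → cuts [19]
  UxaIV (TGGCG, off=3): starts [2, 7] → cuts [5, 10]

Pooled cuts: [5, 10, 19, 26, 39]

Fragment lengths:
  5→10: 5 bp
  10→19: 9 bp
  19→26: 7 bp
  26→39: 13 bp
  39→5 (wrap): 42-39+5 = 8 bp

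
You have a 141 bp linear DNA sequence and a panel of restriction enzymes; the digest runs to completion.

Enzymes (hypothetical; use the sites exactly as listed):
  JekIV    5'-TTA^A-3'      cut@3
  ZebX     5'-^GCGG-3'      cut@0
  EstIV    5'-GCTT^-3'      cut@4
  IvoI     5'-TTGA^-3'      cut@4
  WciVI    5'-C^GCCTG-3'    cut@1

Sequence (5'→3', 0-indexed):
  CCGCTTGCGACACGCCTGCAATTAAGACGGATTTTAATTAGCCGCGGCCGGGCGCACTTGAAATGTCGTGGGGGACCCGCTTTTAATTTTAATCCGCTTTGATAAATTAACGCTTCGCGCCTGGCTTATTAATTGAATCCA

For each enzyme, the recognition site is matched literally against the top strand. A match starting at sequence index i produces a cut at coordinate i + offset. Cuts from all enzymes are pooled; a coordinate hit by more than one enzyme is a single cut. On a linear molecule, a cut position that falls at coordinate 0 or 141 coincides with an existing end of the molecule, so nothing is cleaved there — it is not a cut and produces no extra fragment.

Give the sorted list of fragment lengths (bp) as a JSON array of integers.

[3,3,3,4,5,5,6,6,6,7,7,7,8,9,11,12,18,21]

Scan for sites:
  JekIV (TTAA, off=3): starts [21, 33, 82, 88, 106, 128] → cuts [24, 36, 85, 91, 109, 131]
  ZebX (GCGG, off=0): starts [43] → cuts [43]
  EstIV (GCTT, off=4): starts [2, 78, 95, 111, 123] → cuts [6, 82, 99, 115, 127]
  IvoI (TTGA, off=4): starts [57, 98, 132] → cuts [61, 102, 136]
  WciVI (CGCCTG, off=1): starts [12, 117] → cuts [13, 118]

All cut coordinates (distinct, sorted): [6, 13, 24, 36, 43, 61, 82, 85, 91, 99, 102, 109, 115, 118, 127, 131, 136]

Fragment lengths:
  [0,6): 6 bp
  [6,13): 7 bp
  [13,24): 11 bp
  [24,36): 12 bp
  [36,43): 7 bp
  [43,61): 18 bp
  [61,82): 21 bp
  [82,85): 3 bp
  [85,91): 6 bp
  [91,99): 8 bp
  [99,102): 3 bp
  [102,109): 7 bp
  [109,115): 6 bp
  [115,118): 3 bp
  [118,127): 9 bp
  [127,131): 4 bp
  [131,136): 5 bp
  [136,141): 5 bp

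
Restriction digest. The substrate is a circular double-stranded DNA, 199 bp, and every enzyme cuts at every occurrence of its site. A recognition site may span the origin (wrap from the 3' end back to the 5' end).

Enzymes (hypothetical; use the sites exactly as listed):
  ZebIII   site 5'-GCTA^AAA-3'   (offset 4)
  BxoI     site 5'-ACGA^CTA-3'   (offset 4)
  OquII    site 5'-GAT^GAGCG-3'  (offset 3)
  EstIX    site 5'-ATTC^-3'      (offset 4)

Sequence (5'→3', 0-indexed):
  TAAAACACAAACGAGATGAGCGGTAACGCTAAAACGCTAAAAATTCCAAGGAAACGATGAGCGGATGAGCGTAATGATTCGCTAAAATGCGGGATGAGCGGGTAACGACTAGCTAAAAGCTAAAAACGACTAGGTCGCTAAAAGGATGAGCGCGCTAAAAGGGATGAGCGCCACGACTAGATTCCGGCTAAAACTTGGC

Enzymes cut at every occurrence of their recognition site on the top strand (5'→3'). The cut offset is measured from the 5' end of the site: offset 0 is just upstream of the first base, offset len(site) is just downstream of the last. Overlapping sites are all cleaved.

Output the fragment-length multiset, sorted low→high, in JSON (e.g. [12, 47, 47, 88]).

[4,6,7,7,7,7,7,8,8,8,8,10,11,11,11,11,12,13,14,14,15]

Per-enzyme occurrences:
  ZebIII (GCTAAAA, off=4): starts [27, 35, 80, 111, 118, 136, 153, 186, 197] → cuts [2, 31, 39, 84, 115, 122, 140, 157, 190]
  BxoI (ACGACTA, off=4): starts [104, 125, 172] → cuts [108, 129, 176]
  OquII (GATGAGCG, off=3): starts [14, 55, 63, 92, 144, 162] → cuts [17, 58, 66, 95, 147, 165]
  EstIX (ATTC, off=4): starts [42, 76, 180] → cuts [46, 80, 184]

All cut coordinates (distinct, sorted): [2, 17, 31, 39, 46, 58, 66, 80, 84, 95, 108, 115, 122, 129, 140, 147, 157, 165, 176, 184, 190]

Fragment lengths:
  2→17: 15 bp
  17→31: 14 bp
  31→39: 8 bp
  39→46: 7 bp
  46→58: 12 bp
  58→66: 8 bp
  66→80: 14 bp
  80→84: 4 bp
  84→95: 11 bp
  95→108: 13 bp
  108→115: 7 bp
  115→122: 7 bp
  122→129: 7 bp
  129→140: 11 bp
  140→147: 7 bp
  147→157: 10 bp
  157→165: 8 bp
  165→176: 11 bp
  176→184: 8 bp
  184→190: 6 bp
  190→2 (wrap): 199-190+2 = 11 bp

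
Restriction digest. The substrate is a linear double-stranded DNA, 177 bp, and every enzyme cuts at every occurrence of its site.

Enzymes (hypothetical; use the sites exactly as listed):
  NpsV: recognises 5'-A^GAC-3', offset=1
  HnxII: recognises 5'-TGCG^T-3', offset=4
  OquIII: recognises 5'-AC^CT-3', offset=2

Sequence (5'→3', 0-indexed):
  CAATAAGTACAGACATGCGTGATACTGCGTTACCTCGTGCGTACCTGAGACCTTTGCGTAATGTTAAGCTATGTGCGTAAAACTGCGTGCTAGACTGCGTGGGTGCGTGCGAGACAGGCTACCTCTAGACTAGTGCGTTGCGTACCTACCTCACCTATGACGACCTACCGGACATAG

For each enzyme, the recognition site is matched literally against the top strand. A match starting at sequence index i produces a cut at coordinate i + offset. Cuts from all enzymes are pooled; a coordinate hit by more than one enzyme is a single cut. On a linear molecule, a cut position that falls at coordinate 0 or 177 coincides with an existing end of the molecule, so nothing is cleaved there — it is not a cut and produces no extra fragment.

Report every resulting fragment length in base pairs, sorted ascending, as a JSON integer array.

Scan for sites:
  NpsV (AGAC, off=1): starts [10, 47, 91, 111, 126] → cuts [11, 48, 92, 112, 127]
  HnxII (TGCGT, off=4): starts [15, 25, 37, 54, 73, 83, 95, 103, 133, 138] → cuts [19, 29, 41, 58, 77, 87, 99, 107, 137, 142]
  OquIII (ACCT, off=2): starts [31, 42, 49, 120, 143, 147, 152, 162] → cuts [33, 44, 51, 122, 145, 149, 154, 164]

Pooled cuts: [11, 19, 29, 33, 41, 44, 48, 51, 58, 77, 87, 92, 99, 107, 112, 122, 127, 137, 142, 145, 149, 154, 164]

Fragments:
  [0,11): 11 bp
  [11,19): 8 bp
  [19,29): 10 bp
  [29,33): 4 bp
  [33,41): 8 bp
  [41,44): 3 bp
  [44,48): 4 bp
  [48,51): 3 bp
  [51,58): 7 bp
  [58,77): 19 bp
  [77,87): 10 bp
  [87,92): 5 bp
  [92,99): 7 bp
  [99,107): 8 bp
  [107,112): 5 bp
  [112,122): 10 bp
  [122,127): 5 bp
  [127,137): 10 bp
  [137,142): 5 bp
  [142,145): 3 bp
  [145,149): 4 bp
  [149,154): 5 bp
  [154,164): 10 bp
  [164,177): 13 bp

[3,3,3,4,4,4,5,5,5,5,5,7,7,8,8,8,10,10,10,10,10,11,13,19]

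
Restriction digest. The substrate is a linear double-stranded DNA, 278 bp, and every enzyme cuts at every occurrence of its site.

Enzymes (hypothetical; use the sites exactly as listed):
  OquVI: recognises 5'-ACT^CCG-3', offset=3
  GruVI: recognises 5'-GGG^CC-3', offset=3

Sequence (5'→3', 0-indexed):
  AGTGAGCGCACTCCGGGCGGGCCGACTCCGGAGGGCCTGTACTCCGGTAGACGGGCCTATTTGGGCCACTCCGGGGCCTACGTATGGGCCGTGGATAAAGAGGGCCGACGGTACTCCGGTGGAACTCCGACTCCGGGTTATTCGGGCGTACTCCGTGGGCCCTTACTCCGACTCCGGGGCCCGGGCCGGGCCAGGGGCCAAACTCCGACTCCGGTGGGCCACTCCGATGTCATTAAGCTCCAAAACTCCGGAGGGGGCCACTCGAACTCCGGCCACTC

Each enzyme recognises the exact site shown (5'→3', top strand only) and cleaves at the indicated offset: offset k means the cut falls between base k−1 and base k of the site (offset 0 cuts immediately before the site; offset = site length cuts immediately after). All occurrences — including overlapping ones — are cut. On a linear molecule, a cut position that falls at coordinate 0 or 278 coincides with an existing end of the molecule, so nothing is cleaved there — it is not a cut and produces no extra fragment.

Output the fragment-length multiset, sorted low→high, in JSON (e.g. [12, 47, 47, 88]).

[5,5,5,6,6,6,6,6,6,6,7,7,7,8,8,8,8,9,10,10,10,11,11,11,12,12,12,16,20,24]

Scan for sites:
  OquVI (ACTCCG, off=3): starts [9, 24, 40, 67, 112, 123, 129, 149, 164, 170, 201, 207, 220, 244, 265] → cuts [12, 27, 43, 70, 115, 126, 132, 152, 167, 173, 204, 210, 223, 247, 268]
  GruVI (GGGCC, off=3): starts [18, 32, 52, 62, 73, 85, 101, 156, 176, 182, 187, 194, 215, 254] → cuts [21, 35, 55, 65, 76, 88, 104, 159, 179, 185, 190, 197, 218, 257]

Pooled cuts: [12, 21, 27, 35, 43, 55, 65, 70, 76, 88, 104, 115, 126, 132, 152, 159, 167, 173, 179, 185, 190, 197, 204, 210, 218, 223, 247, 257, 268]

Fragment lengths:
  [0,12): 12 bp
  [12,21): 9 bp
  [21,27): 6 bp
  [27,35): 8 bp
  [35,43): 8 bp
  [43,55): 12 bp
  [55,65): 10 bp
  [65,70): 5 bp
  [70,76): 6 bp
  [76,88): 12 bp
  [88,104): 16 bp
  [104,115): 11 bp
  [115,126): 11 bp
  [126,132): 6 bp
  [132,152): 20 bp
  [152,159): 7 bp
  [159,167): 8 bp
  [167,173): 6 bp
  [173,179): 6 bp
  [179,185): 6 bp
  [185,190): 5 bp
  [190,197): 7 bp
  [197,204): 7 bp
  [204,210): 6 bp
  [210,218): 8 bp
  [218,223): 5 bp
  [223,247): 24 bp
  [247,257): 10 bp
  [257,268): 11 bp
  [268,278): 10 bp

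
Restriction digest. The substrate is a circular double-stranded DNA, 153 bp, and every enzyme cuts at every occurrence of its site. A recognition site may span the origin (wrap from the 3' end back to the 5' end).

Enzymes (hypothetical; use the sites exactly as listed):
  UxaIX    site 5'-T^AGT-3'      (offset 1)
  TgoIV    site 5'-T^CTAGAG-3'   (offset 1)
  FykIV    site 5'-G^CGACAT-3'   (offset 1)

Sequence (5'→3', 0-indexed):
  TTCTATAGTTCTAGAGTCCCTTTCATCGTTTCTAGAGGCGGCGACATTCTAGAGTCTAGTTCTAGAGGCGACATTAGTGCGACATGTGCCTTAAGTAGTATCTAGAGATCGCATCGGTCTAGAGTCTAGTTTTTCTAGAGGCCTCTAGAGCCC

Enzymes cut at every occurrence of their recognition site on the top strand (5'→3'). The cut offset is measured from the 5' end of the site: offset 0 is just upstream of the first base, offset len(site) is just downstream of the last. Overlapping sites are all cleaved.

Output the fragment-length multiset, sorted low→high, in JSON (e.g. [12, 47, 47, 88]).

[4,4,4,5,7,7,7,7,9,9,10,10,15,17,17,21]

Per-enzyme occurrences:
  UxaIX (TAGT, off=1): starts [5, 56, 74, 95, 126] → cuts [6, 57, 75, 96, 127]
  TgoIV (TCTAGAG, off=1): starts [9, 30, 47, 60, 100, 117, 133, 143] → cuts [10, 31, 48, 61, 101, 118, 134, 144]
  FykIV (GCGACAT, off=1): starts [40, 67, 78] → cuts [41, 68, 79]

All cut coordinates (distinct, sorted): [6, 10, 31, 41, 48, 57, 61, 68, 75, 79, 96, 101, 118, 127, 134, 144]

Fragments:
  6→10: 4 bp
  10→31: 21 bp
  31→41: 10 bp
  41→48: 7 bp
  48→57: 9 bp
  57→61: 4 bp
  61→68: 7 bp
  68→75: 7 bp
  75→79: 4 bp
  79→96: 17 bp
  96→101: 5 bp
  101→118: 17 bp
  118→127: 9 bp
  127→134: 7 bp
  134→144: 10 bp
  144→6 (wrap): 153-144+6 = 15 bp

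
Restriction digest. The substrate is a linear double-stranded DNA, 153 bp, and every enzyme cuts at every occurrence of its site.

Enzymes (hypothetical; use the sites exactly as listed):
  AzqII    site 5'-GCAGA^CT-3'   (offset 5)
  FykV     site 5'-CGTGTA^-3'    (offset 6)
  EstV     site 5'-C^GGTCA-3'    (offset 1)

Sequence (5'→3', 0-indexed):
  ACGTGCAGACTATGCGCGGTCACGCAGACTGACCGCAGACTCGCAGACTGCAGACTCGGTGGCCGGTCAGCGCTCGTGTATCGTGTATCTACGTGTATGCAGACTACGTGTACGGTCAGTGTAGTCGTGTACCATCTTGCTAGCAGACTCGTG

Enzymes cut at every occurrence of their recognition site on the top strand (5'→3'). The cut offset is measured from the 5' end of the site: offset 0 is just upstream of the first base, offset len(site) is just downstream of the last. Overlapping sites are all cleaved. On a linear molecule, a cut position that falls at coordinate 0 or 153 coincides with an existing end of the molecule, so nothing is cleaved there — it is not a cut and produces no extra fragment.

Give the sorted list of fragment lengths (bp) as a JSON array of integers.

Per-enzyme occurrences:
  AzqII GCAGACT/5: at [4, 23, 34, 42, 49, 98, 142] ⇒ [9, 28, 39, 47, 54, 103, 147]
  FykV CGTGTA/6: at [74, 81, 91, 106, 125] ⇒ [80, 87, 97, 112, 131]
  EstV CGGTCA/1: at [16, 63, 112] ⇒ [17, 64, 113]

Pooled cuts: [9, 17, 28, 39, 47, 54, 64, 80, 87, 97, 103, 112, 113, 131, 147]

Fragments:
  [0,9): 9 bp
  [9,17): 8 bp
  [17,28): 11 bp
  [28,39): 11 bp
  [39,47): 8 bp
  [47,54): 7 bp
  [54,64): 10 bp
  [64,80): 16 bp
  [80,87): 7 bp
  [87,97): 10 bp
  [97,103): 6 bp
  [103,112): 9 bp
  [112,113): 1 bp
  [113,131): 18 bp
  [131,147): 16 bp
  [147,153): 6 bp

[1,6,6,7,7,8,8,9,9,10,10,11,11,16,16,18]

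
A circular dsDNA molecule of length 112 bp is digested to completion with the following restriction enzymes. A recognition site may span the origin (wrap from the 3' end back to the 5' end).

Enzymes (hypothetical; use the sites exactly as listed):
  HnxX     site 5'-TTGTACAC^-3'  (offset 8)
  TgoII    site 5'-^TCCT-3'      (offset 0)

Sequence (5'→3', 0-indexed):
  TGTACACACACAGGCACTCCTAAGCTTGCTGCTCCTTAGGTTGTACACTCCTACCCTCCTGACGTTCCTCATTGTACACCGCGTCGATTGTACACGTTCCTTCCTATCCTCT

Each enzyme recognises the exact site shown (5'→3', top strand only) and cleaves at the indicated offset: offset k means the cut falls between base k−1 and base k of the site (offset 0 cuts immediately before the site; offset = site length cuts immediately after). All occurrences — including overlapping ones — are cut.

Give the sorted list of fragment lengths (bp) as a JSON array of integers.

Per-enzyme occurrences:
  HnxX (TTGTACAC, off=8): starts [40, 71, 87, 111] → cuts [7, 48, 79, 95]
  TgoII (TCCT, off=0): starts [17, 32, 48, 56, 65, 97, 101, 106] → cuts [17, 32, 48, 56, 65, 97, 101, 106]

All cut coordinates (distinct, sorted): [7, 17, 32, 48, 56, 65, 79, 95, 97, 101, 106]

Fragments:
  7→17: 10 bp
  17→32: 15 bp
  32→48: 16 bp
  48→56: 8 bp
  56→65: 9 bp
  65→79: 14 bp
  79→95: 16 bp
  95→97: 2 bp
  97→101: 4 bp
  101→106: 5 bp
  106→7 (wrap): 112-106+7 = 13 bp

[2,4,5,8,9,10,13,14,15,16,16]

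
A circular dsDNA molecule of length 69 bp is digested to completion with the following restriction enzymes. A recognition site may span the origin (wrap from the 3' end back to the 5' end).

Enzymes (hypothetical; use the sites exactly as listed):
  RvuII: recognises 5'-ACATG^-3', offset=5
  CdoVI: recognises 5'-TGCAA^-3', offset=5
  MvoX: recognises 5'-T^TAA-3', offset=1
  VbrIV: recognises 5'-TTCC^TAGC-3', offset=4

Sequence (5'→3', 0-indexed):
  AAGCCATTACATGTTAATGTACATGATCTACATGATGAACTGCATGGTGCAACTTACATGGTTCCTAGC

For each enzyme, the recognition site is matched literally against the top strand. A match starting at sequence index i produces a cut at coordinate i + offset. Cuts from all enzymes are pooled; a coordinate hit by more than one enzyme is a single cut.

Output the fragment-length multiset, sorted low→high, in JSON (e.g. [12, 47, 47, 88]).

[1,5,8,9,11,17,18]

Site scan:
  RvuII (ACATG, off=5): starts [8, 20, 29, 55] → cuts [13, 25, 34, 60]
  CdoVI (TGCAA, off=5): starts [47] → cuts [52]
  MvoX (TTAA, off=1): starts [13] → cuts [14]
  VbrIV (TTCCTAGC, off=4): starts [61] → cuts [65]

Pooled cuts: [13, 14, 25, 34, 52, 60, 65]

Fragment lengths:
  13→14: 1 bp
  14→25: 11 bp
  25→34: 9 bp
  34→52: 18 bp
  52→60: 8 bp
  60→65: 5 bp
  65→13 (wrap): 69-65+13 = 17 bp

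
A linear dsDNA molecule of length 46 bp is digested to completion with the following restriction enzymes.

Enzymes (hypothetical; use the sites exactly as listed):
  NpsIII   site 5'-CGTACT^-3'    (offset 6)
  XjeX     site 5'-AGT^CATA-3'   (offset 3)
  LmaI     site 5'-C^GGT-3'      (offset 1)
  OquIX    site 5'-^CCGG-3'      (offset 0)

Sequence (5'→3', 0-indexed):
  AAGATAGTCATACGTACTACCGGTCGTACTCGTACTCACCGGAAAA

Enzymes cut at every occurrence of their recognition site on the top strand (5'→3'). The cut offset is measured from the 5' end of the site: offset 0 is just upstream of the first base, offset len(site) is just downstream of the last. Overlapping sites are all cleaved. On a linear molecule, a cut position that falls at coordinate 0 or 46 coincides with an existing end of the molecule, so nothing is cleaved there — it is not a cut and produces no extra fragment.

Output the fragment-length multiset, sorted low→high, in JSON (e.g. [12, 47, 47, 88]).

[1,2,2,6,8,8,9,10]

Site scan:
  NpsIII (CGTACT, off=6): starts [12, 24, 30] → cuts [18, 30, 36]
  XjeX (AGTCATA, off=3): starts [5] → cuts [8]
  LmaI (CGGT, off=1): starts [20] → cuts [21]
  OquIX (CCGG, off=0): starts [19, 38] → cuts [19, 38]

All cut coordinates (distinct, sorted): [8, 18, 19, 21, 30, 36, 38]

Fragments:
  [0,8): 8 bp
  [8,18): 10 bp
  [18,19): 1 bp
  [19,21): 2 bp
  [21,30): 9 bp
  [30,36): 6 bp
  [36,38): 2 bp
  [38,46): 8 bp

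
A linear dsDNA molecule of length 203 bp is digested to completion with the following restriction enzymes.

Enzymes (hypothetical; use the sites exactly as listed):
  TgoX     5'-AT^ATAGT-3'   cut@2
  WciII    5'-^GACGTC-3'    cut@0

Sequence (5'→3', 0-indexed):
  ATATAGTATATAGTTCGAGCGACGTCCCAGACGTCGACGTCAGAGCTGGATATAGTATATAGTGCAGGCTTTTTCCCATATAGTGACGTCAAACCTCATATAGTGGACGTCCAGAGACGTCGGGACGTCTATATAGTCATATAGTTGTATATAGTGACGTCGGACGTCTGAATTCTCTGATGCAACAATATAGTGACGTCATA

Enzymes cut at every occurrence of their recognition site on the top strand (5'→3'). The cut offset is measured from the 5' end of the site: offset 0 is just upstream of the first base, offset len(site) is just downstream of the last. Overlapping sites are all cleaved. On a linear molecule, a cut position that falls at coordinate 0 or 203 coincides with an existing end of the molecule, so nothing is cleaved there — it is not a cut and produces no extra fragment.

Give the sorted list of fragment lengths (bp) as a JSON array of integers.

Per-enzyme occurrences:
  TgoX (ATATAGT, off=2): starts [0, 7, 49, 56, 77, 97, 130, 138, 148, 187] → cuts [2, 9, 51, 58, 79, 99, 132, 140, 150, 189]
  WciII (GACGTC, off=0): starts [20, 29, 35, 84, 105, 115, 123, 155, 162, 194] → cuts [20, 29, 35, 84, 105, 115, 123, 155, 162, 194]

Pooled cuts: [2, 9, 20, 29, 35, 51, 58, 79, 84, 99, 105, 115, 123, 132, 140, 150, 155, 162, 189, 194]

Fragment lengths:
  [0,2): 2 bp
  [2,9): 7 bp
  [9,20): 11 bp
  [20,29): 9 bp
  [29,35): 6 bp
  [35,51): 16 bp
  [51,58): 7 bp
  [58,79): 21 bp
  [79,84): 5 bp
  [84,99): 15 bp
  [99,105): 6 bp
  [105,115): 10 bp
  [115,123): 8 bp
  [123,132): 9 bp
  [132,140): 8 bp
  [140,150): 10 bp
  [150,155): 5 bp
  [155,162): 7 bp
  [162,189): 27 bp
  [189,194): 5 bp
  [194,203): 9 bp

[2,5,5,5,6,6,7,7,7,8,8,9,9,9,10,10,11,15,16,21,27]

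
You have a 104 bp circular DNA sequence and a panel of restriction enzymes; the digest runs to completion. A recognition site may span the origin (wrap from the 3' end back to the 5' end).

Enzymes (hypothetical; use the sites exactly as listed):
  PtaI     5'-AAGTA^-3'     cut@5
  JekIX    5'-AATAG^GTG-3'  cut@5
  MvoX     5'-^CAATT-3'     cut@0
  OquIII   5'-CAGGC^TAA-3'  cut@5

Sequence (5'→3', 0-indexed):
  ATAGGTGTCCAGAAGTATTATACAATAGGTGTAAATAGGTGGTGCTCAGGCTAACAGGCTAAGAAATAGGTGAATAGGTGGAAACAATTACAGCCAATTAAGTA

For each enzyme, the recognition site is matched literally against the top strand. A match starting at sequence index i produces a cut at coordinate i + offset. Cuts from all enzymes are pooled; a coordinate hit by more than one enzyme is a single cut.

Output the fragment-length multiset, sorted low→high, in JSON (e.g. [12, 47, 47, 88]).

[4,7,8,8,10,10,10,10,11,13,13]

Per-enzyme occurrences:
  PtaI AAGTA/5: at [12, 99] ⇒ [0, 17]
  JekIX AATAGGTG/5: at [23, 33, 64, 72, 103] ⇒ [4, 28, 38, 69, 77]
  MvoX CAATT/0: at [84, 94] ⇒ [84, 94]
  OquIII CAGGCTAA/5: at [46, 54] ⇒ [51, 59]

All cut coordinates (distinct, sorted): [0, 4, 17, 28, 38, 51, 59, 69, 77, 84, 94]

Fragment lengths:
  0→4: 4 bp
  4→17: 13 bp
  17→28: 11 bp
  28→38: 10 bp
  38→51: 13 bp
  51→59: 8 bp
  59→69: 10 bp
  69→77: 8 bp
  77→84: 7 bp
  84→94: 10 bp
  94→0 (wrap): 104-94+0 = 10 bp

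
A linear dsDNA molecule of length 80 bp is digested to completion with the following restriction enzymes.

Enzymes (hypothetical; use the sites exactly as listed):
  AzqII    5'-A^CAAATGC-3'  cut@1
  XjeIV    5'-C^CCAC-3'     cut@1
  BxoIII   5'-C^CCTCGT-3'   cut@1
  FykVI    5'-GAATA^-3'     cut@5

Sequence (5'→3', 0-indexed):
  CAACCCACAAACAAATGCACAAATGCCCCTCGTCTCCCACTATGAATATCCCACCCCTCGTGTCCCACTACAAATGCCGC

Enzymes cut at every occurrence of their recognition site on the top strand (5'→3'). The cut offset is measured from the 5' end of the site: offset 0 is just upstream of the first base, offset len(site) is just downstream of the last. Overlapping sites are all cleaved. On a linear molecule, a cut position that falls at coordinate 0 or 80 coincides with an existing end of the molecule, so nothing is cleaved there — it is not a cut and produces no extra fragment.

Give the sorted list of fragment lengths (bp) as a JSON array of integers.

[2,4,5,6,7,8,8,9,9,10,12]

Site scan:
  AzqII (ACAAATGC, off=1): starts [10, 18, 69] → cuts [11, 19, 70]
  XjeIV (CCCAC, off=1): starts [3, 35, 49, 63] → cuts [4, 36, 50, 64]
  BxoIII (CCCTCGT, off=1): starts [26, 54] → cuts [27, 55]
  FykVI (GAATA, off=5): starts [43] → cuts [48]

All cut coordinates (distinct, sorted): [4, 11, 19, 27, 36, 48, 50, 55, 64, 70]

Fragments:
  [0,4): 4 bp
  [4,11): 7 bp
  [11,19): 8 bp
  [19,27): 8 bp
  [27,36): 9 bp
  [36,48): 12 bp
  [48,50): 2 bp
  [50,55): 5 bp
  [55,64): 9 bp
  [64,70): 6 bp
  [70,80): 10 bp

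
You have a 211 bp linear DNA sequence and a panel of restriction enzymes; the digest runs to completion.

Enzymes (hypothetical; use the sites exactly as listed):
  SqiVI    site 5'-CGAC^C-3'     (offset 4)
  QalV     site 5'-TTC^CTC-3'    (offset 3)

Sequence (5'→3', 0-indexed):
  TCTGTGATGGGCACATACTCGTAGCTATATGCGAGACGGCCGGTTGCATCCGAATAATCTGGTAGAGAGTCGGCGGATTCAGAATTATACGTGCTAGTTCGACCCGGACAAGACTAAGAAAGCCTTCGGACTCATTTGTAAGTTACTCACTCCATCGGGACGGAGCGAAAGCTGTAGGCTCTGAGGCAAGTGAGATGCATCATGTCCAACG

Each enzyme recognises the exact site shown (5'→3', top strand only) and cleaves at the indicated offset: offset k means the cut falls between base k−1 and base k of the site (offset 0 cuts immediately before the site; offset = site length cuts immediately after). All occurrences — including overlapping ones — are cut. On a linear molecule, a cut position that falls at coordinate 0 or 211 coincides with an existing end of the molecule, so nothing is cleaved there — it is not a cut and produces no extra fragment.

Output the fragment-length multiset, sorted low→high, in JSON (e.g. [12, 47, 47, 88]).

[103,108]

Per-enzyme occurrences:
  SqiVI (CGACC, off=4): starts [99] → cuts [103]
  QalV (TTCCTC, off=3): no sites

All cut coordinates (distinct, sorted): [103]

Fragments:
  [0,103): 103 bp
  [103,211): 108 bp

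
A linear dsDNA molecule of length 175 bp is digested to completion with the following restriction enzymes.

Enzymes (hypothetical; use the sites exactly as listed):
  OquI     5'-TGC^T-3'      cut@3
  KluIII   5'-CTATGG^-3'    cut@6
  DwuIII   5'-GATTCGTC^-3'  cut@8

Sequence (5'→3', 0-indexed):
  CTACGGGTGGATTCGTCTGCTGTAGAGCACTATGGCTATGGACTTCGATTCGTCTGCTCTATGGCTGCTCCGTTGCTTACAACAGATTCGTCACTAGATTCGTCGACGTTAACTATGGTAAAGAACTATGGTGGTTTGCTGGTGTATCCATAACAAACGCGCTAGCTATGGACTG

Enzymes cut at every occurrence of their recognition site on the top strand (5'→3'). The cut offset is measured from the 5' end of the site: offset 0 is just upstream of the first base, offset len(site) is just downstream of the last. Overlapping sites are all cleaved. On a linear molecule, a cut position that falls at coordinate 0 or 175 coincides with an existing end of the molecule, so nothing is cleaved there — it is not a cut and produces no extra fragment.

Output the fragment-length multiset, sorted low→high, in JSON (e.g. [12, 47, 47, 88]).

Scan for sites:
  OquI (TGCT, off=3): starts [17, 54, 65, 73, 136] → cuts [20, 57, 68, 76, 139]
  KluIII (CTATGG, off=6): starts [29, 35, 58, 112, 125, 165] → cuts [35, 41, 64, 118, 131, 171]
  DwuIII (GATTCGTC, off=8): starts [9, 46, 84, 96] → cuts [17, 54, 92, 104]

All cut coordinates (distinct, sorted): [17, 20, 35, 41, 54, 57, 64, 68, 76, 92, 104, 118, 131, 139, 171]

Fragment lengths:
  [0,17): 17 bp
  [17,20): 3 bp
  [20,35): 15 bp
  [35,41): 6 bp
  [41,54): 13 bp
  [54,57): 3 bp
  [57,64): 7 bp
  [64,68): 4 bp
  [68,76): 8 bp
  [76,92): 16 bp
  [92,104): 12 bp
  [104,118): 14 bp
  [118,131): 13 bp
  [131,139): 8 bp
  [139,171): 32 bp
  [171,175): 4 bp

[3,3,4,4,6,7,8,8,12,13,13,14,15,16,17,32]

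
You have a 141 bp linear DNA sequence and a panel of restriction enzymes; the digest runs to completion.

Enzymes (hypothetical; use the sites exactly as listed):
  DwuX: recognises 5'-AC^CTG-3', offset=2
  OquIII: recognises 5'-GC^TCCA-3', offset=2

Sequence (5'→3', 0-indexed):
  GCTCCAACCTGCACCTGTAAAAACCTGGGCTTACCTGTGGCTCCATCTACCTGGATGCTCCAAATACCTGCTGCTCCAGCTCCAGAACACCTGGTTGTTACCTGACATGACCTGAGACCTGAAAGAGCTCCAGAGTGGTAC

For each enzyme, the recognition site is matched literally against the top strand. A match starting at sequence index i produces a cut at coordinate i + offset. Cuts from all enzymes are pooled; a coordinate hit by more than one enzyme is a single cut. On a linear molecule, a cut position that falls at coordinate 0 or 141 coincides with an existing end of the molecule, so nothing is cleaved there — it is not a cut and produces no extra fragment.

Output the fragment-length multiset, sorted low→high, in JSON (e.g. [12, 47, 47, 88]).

[2,6,6,6,7,7,7,8,9,9,10,10,10,10,10,11,13]

Per-enzyme occurrences:
  DwuX ACCTG/2: at [6, 12, 22, 32, 48, 65, 88, 99, 109, 116] ⇒ [8, 14, 24, 34, 50, 67, 90, 101, 111, 118]
  OquIII GCTCCA/2: at [0, 39, 56, 72, 78, 126] ⇒ [2, 41, 58, 74, 80, 128]

Pooled cuts: [2, 8, 14, 24, 34, 41, 50, 58, 67, 74, 80, 90, 101, 111, 118, 128]

Fragments:
  [0,2): 2 bp
  [2,8): 6 bp
  [8,14): 6 bp
  [14,24): 10 bp
  [24,34): 10 bp
  [34,41): 7 bp
  [41,50): 9 bp
  [50,58): 8 bp
  [58,67): 9 bp
  [67,74): 7 bp
  [74,80): 6 bp
  [80,90): 10 bp
  [90,101): 11 bp
  [101,111): 10 bp
  [111,118): 7 bp
  [118,128): 10 bp
  [128,141): 13 bp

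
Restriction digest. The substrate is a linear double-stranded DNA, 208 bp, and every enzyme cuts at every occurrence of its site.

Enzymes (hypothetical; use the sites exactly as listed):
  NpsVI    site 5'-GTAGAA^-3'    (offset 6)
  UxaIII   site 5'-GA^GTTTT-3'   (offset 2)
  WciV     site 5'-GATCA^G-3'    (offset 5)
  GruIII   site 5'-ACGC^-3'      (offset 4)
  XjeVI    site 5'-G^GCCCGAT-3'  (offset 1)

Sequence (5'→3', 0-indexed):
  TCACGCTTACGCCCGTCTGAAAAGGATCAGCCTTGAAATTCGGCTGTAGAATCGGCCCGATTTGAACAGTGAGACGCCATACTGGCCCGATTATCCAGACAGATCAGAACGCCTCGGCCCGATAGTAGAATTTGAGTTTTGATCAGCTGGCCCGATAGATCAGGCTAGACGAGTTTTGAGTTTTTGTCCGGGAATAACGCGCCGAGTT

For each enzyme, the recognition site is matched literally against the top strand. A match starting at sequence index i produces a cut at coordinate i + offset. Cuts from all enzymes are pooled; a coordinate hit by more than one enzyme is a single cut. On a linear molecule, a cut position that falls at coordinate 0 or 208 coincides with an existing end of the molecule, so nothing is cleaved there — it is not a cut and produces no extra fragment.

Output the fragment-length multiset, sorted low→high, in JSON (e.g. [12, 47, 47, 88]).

Per-enzyme occurrences:
  NpsVI GTAGAA/6: at [45, 124] ⇒ [51, 130]
  UxaIII GAGTTTT/2: at [133, 170, 177] ⇒ [135, 172, 179]
  WciV GATCAG/5: at [24, 101, 140, 157] ⇒ [29, 106, 145, 162]
  GruIII ACGC/4: at [2, 8, 73, 108, 196] ⇒ [6, 12, 77, 112, 200]
  XjeVI GGCCCGAT/1: at [53, 83, 115, 148] ⇒ [54, 84, 116, 149]

All cut coordinates (distinct, sorted): [6, 12, 29, 51, 54, 77, 84, 106, 112, 116, 130, 135, 145, 149, 162, 172, 179, 200]

Fragment lengths:
  [0,6): 6 bp
  [6,12): 6 bp
  [12,29): 17 bp
  [29,51): 22 bp
  [51,54): 3 bp
  [54,77): 23 bp
  [77,84): 7 bp
  [84,106): 22 bp
  [106,112): 6 bp
  [112,116): 4 bp
  [116,130): 14 bp
  [130,135): 5 bp
  [135,145): 10 bp
  [145,149): 4 bp
  [149,162): 13 bp
  [162,172): 10 bp
  [172,179): 7 bp
  [179,200): 21 bp
  [200,208): 8 bp

[3,4,4,5,6,6,6,7,7,8,10,10,13,14,17,21,22,22,23]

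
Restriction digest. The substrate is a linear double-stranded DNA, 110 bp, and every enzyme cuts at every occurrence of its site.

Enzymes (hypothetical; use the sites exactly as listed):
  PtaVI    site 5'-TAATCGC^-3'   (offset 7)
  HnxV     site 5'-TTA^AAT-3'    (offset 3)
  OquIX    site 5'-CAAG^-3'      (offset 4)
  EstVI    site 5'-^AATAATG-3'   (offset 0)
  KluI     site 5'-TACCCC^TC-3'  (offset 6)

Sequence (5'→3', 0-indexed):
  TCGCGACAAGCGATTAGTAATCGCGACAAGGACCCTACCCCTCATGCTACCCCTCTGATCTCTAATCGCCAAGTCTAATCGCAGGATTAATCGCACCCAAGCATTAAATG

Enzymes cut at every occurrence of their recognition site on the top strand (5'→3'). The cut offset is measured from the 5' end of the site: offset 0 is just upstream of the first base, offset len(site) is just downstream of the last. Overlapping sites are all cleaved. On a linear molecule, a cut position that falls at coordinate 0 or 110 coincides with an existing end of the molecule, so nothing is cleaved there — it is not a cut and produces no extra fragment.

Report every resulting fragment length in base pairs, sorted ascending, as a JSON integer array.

[4,4,5,6,7,9,10,11,12,12,14,16]

Site scan:
  PtaVI TAATCGC/7: at [17, 62, 75, 87] ⇒ [24, 69, 82, 94]
  HnxV TTAAAT/3: at [103] ⇒ [106]
  OquIX CAAG/4: at [6, 26, 69, 97] ⇒ [10, 30, 73, 101]
  EstVI (AATAATG, off=0): no sites
  KluI TACCCCTC/6: at [35, 47] ⇒ [41, 53]

Pooled cuts: [10, 24, 30, 41, 53, 69, 73, 82, 94, 101, 106]

Fragment lengths:
  [0,10): 10 bp
  [10,24): 14 bp
  [24,30): 6 bp
  [30,41): 11 bp
  [41,53): 12 bp
  [53,69): 16 bp
  [69,73): 4 bp
  [73,82): 9 bp
  [82,94): 12 bp
  [94,101): 7 bp
  [101,106): 5 bp
  [106,110): 4 bp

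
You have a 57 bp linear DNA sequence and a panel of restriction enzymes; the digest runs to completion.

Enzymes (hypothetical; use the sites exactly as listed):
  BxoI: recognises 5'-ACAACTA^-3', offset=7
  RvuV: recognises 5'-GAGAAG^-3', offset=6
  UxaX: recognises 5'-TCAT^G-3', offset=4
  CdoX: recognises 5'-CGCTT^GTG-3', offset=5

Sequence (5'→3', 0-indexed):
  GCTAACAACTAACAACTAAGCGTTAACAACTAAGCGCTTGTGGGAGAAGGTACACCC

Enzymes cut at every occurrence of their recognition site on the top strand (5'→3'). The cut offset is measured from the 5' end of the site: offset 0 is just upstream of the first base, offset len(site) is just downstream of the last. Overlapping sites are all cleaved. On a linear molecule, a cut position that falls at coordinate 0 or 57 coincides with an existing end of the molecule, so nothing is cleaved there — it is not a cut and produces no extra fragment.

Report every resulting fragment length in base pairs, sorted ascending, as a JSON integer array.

[7,7,8,10,11,14]

Site scan:
  BxoI (ACAACTA, off=7): starts [4, 11, 25] → cuts [11, 18, 32]
  RvuV (GAGAAG, off=6): starts [43] → cuts [49]
  UxaX (TCATG, off=4): no sites
  CdoX (CGCTTGTG, off=5): starts [34] → cuts [39]

All cut coordinates (distinct, sorted): [11, 18, 32, 39, 49]

Fragment lengths:
  [0,11): 11 bp
  [11,18): 7 bp
  [18,32): 14 bp
  [32,39): 7 bp
  [39,49): 10 bp
  [49,57): 8 bp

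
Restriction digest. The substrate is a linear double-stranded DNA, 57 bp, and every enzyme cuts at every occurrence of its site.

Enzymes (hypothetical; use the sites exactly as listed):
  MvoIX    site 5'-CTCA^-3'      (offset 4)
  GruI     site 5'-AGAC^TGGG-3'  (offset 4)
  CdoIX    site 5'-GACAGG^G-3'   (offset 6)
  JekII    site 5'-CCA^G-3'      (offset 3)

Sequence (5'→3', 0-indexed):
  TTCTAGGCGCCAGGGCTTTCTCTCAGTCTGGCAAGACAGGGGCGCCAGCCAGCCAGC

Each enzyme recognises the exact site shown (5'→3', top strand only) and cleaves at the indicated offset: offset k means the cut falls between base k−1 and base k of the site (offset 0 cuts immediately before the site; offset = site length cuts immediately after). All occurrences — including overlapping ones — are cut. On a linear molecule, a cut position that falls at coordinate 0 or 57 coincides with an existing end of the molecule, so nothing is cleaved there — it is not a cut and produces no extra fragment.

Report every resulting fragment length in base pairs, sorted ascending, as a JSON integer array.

Scan for sites:
  MvoIX CTCA/4: at [21] ⇒ [25]
  GruI (AGACTGGG, off=4): no sites
  CdoIX GACAGGG/6: at [34] ⇒ [40]
  JekII CCAG/3: at [9, 44, 48, 52] ⇒ [12, 47, 51, 55]

All cut coordinates (distinct, sorted): [12, 25, 40, 47, 51, 55]

Fragments:
  [0,12): 12 bp
  [12,25): 13 bp
  [25,40): 15 bp
  [40,47): 7 bp
  [47,51): 4 bp
  [51,55): 4 bp
  [55,57): 2 bp

[2,4,4,7,12,13,15]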